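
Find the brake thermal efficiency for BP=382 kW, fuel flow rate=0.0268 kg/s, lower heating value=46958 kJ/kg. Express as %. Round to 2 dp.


eta_BTE = (BP / (mf * LHV)) * 100
Denominator = 0.0268 * 46958 = 1258.4744 kW
eta_BTE = (382 / 1258.4744) * 100 = 30.35%


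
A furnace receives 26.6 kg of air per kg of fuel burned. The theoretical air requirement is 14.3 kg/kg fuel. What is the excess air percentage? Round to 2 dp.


Excess air = actual - stoichiometric = 26.6 - 14.3 = 12.30 kg/kg fuel
Excess air % = (excess / stoich) * 100 = (12.30 / 14.3) * 100 = 86.01%


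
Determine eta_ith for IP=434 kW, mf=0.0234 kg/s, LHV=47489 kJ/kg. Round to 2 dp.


eta_ith = (IP / (mf * LHV)) * 100
Denominator = 0.0234 * 47489 = 1111.2426 kW
eta_ith = (434 / 1111.2426) * 100 = 39.06%


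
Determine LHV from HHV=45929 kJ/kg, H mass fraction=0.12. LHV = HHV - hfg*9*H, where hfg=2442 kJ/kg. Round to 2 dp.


LHV = HHV - hfg * 9 * H
Water correction = 2442 * 9 * 0.12 = 2637.360 kJ/kg
LHV = 45929 - 2637.360 = 43291.64 kJ/kg


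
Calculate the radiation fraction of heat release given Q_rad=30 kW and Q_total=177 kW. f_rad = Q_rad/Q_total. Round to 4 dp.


f_rad = Q_rad / Q_total
f_rad = 30 / 177 = 0.1695


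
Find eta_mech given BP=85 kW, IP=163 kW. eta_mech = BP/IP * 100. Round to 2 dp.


eta_mech = (BP / IP) * 100
Ratio = 85 / 163 = 0.5215
eta_mech = 0.5215 * 100 = 52.15%


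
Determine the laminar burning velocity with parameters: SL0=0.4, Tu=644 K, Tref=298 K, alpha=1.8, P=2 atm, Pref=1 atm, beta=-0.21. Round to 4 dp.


SL = SL0 * (Tu/Tref)^alpha * (P/Pref)^beta
T ratio = 644/298 = 2.16107383
(T ratio)^alpha = 2.16107383^1.8 = 4.003182
(P/Pref)^beta = 2^(-0.21) = 0.864537
SL = 0.4 * 4.003182 * 0.864537 = 1.3844 m/s


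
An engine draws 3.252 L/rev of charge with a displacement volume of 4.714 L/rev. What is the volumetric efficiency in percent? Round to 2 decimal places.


eta_v = (V_actual / V_disp) * 100
Ratio = 3.252 / 4.714 = 0.6899
eta_v = 0.6899 * 100 = 68.99%


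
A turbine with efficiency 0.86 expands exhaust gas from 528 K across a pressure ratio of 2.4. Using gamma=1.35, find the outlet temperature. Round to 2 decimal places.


T_out = T_in * (1 - eta * (1 - PR^(-(gamma-1)/gamma)))
Exponent = -(1.35-1)/1.35 = -0.25925926
PR^exp = 2.4^(-0.25925926) = 0.79694200
Factor = 1 - 0.86*(1 - 0.79694200) = 0.82537012
T_out = 528 * 0.82537012 = 435.80 K


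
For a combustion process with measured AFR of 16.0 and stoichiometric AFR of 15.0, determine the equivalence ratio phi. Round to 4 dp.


phi = AFR_stoich / AFR_actual
phi = 15.0 / 16.0 = 0.9375


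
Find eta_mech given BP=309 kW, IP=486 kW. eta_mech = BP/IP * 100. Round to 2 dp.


eta_mech = (BP / IP) * 100
Ratio = 309 / 486 = 0.6358
eta_mech = 0.6358 * 100 = 63.58%


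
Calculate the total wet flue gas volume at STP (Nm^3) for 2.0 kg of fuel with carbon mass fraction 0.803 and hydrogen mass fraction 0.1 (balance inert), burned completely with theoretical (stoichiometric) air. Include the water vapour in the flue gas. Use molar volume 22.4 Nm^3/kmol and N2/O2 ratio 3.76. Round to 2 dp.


Per kg fuel: CO2 = (C/12 kmol)*22.4 = (0.803/12)*22.4 = 1.49893 Nm^3
Per kg fuel: H2O = (H/2 kmol)*22.4 = (0.1/2)*22.4 = 1.12000 Nm^3
O2 needed per kg fuel = C/12 + H/4 = 0.803/12 + 0.1/4 = 0.09191667 kmol
Per kg fuel: N2 = O2*3.76*22.4 = 0.09191667*3.76*22.4 = 7.74159 Nm^3
Total per kg = 1.49893 + 1.12000 + 7.74159 = 10.36052 Nm^3
Total = 10.36052 * 2.0 = 20.72 Nm^3


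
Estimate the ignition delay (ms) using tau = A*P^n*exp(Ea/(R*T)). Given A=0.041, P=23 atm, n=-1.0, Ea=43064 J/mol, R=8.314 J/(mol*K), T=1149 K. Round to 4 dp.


tau = A * P^n * exp(Ea/(R*T))
P^n = 23^(-1.0) = 0.04347826
Ea/(R*T) = 43064/(8.314*1149) = 4.508004
exp(Ea/(R*T)) = 90.740543
tau = 0.041 * 0.04347826 * 90.740543 = 0.1618 ms


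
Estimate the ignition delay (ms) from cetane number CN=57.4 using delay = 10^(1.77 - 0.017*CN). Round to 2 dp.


delay = 10^(1.77 - 0.017*CN)
Exponent = 1.77 - 0.017*57.4 = 0.7942
delay = 10^0.7942 = 6.23 ms


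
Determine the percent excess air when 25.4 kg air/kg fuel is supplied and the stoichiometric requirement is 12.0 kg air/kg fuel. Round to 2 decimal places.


Excess air = actual - stoichiometric = 25.4 - 12.0 = 13.40 kg/kg fuel
Excess air % = (excess / stoich) * 100 = (13.40 / 12.0) * 100 = 111.67%


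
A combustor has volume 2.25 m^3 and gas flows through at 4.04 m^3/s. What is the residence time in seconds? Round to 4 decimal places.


tau = V / Q_flow
tau = 2.25 / 4.04 = 0.5569 s


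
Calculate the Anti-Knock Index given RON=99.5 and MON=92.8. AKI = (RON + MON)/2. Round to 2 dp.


AKI = (RON + MON) / 2
AKI = (99.5 + 92.8) / 2
AKI = 192.3 / 2 = 96.15


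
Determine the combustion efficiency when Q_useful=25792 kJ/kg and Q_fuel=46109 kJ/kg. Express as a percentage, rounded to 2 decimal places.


Efficiency = (Q_useful / Q_fuel) * 100
Efficiency = (25792 / 46109) * 100
Efficiency = 0.5594 * 100 = 55.94%


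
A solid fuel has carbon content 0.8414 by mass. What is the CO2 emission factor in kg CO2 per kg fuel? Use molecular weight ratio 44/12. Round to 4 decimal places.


EF = C_frac * (M_CO2 / M_C)
EF = 0.8414 * (44/12)
EF = 0.8414 * 3.666667 = 3.0851 kg_CO2/kg_fuel


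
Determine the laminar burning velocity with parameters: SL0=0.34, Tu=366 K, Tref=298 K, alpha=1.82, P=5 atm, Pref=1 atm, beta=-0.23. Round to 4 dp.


SL = SL0 * (Tu/Tref)^alpha * (P/Pref)^beta
T ratio = 366/298 = 1.22818792
(T ratio)^alpha = 1.22818792^1.82 = 1.453657
(P/Pref)^beta = 5^(-0.23) = 0.690616
SL = 0.34 * 1.453657 * 0.690616 = 0.3413 m/s


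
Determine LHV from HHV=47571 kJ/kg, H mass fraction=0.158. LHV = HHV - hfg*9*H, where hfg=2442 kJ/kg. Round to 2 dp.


LHV = HHV - hfg * 9 * H
Water correction = 2442 * 9 * 0.158 = 3472.524 kJ/kg
LHV = 47571 - 3472.524 = 44098.48 kJ/kg


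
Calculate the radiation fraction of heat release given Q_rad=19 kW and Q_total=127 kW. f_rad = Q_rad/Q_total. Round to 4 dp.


f_rad = Q_rad / Q_total
f_rad = 19 / 127 = 0.1496


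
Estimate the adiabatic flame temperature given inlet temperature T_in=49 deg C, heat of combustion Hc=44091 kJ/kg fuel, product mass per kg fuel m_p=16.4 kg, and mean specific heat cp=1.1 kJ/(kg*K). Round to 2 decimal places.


T_ad = T_in + Hc / (m_p * cp)
Denominator = 16.4 * 1.1 = 18.0400
Temperature rise = 44091 / 18.0400 = 2444.07 K
T_ad = 49 + 2444.07 = 2493.07 deg C


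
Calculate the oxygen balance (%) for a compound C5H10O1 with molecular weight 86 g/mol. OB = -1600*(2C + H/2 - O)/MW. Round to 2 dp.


OB = -1600 * (2C + H/2 - O) / MW
Inner = 2*5 + 10/2 - 1 = 14.00
OB = -1600 * 14.00 / 86 = -260.47%


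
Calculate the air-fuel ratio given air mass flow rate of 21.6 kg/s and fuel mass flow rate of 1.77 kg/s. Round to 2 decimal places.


AFR = m_air / m_fuel
AFR = 21.6 / 1.77 = 12.20


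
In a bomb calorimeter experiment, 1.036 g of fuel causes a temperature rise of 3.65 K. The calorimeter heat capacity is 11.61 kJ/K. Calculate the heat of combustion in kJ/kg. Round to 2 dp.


Hc = C_cal * delta_T / m_fuel
Q_released = 11.61 * 3.65 = 42.3765 kJ
m_fuel = 1.036 g = 1.036/1000 kg = 0.001036 kg
Hc = 42.3765 / 0.001036 = 40903.96 kJ/kg


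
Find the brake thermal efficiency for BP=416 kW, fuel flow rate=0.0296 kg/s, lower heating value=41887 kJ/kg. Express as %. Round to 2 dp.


eta_BTE = (BP / (mf * LHV)) * 100
Denominator = 0.0296 * 41887 = 1239.8552 kW
eta_BTE = (416 / 1239.8552) * 100 = 33.55%


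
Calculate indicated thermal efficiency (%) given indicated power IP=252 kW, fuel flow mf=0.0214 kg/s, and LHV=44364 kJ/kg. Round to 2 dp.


eta_ith = (IP / (mf * LHV)) * 100
Denominator = 0.0214 * 44364 = 949.3896 kW
eta_ith = (252 / 949.3896) * 100 = 26.54%


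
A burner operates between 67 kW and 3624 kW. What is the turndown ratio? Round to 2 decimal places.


TDR = Q_max / Q_min
TDR = 3624 / 67 = 54.09


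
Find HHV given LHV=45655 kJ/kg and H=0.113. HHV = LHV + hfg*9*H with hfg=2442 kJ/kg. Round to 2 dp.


HHV = LHV + hfg * 9 * H
Water addition = 2442 * 9 * 0.113 = 2483.514 kJ/kg
HHV = 45655 + 2483.514 = 48138.51 kJ/kg


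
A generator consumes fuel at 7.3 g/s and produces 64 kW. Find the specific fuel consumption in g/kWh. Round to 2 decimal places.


SFC = (mf / BP) * 3600
Rate = 7.3 / 64 = 0.114063 g/(s*kW)
SFC = 0.114063 * 3600 = 410.63 g/kWh


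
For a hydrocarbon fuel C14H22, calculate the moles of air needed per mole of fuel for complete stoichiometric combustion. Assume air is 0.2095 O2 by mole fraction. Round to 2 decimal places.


Balanced combustion: C14H22 + 19.5 O2 -> 14 CO2 + 11 H2O
O2 needed = C + H/4 = 14 + 22/4 = 19.50 moles
Air moles = O2 / 0.2095 = 19.50 / 0.2095 = 93.08 moles air


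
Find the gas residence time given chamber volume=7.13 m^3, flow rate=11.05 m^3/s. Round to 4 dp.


tau = V / Q_flow
tau = 7.13 / 11.05 = 0.6452 s


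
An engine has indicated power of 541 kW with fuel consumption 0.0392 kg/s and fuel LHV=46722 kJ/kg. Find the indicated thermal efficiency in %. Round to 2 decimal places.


eta_ith = (IP / (mf * LHV)) * 100
Denominator = 0.0392 * 46722 = 1831.5024 kW
eta_ith = (541 / 1831.5024) * 100 = 29.54%


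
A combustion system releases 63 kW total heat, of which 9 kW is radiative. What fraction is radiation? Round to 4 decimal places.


f_rad = Q_rad / Q_total
f_rad = 9 / 63 = 0.1429


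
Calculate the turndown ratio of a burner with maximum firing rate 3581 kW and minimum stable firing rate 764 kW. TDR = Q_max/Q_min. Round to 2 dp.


TDR = Q_max / Q_min
TDR = 3581 / 764 = 4.69


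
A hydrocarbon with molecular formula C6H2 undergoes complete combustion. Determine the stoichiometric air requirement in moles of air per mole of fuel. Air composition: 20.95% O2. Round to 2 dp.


Balanced combustion: C6H2 + 6.5 O2 -> 6 CO2 + 1 H2O
O2 needed = C + H/4 = 6 + 2/4 = 6.50 moles
Air moles = O2 / 0.2095 = 6.50 / 0.2095 = 31.03 moles air


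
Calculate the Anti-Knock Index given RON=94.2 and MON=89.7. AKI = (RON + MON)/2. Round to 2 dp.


AKI = (RON + MON) / 2
AKI = (94.2 + 89.7) / 2
AKI = 183.9 / 2 = 91.95


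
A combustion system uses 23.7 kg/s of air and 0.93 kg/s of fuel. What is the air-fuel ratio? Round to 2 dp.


AFR = m_air / m_fuel
AFR = 23.7 / 0.93 = 25.48


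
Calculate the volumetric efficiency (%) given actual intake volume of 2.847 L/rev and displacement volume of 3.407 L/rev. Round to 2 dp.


eta_v = (V_actual / V_disp) * 100
Ratio = 2.847 / 3.407 = 0.8356
eta_v = 0.8356 * 100 = 83.56%


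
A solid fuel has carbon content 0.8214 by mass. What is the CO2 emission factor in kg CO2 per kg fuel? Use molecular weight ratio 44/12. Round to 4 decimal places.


EF = C_frac * (M_CO2 / M_C)
EF = 0.8214 * (44/12)
EF = 0.8214 * 3.666667 = 3.0118 kg_CO2/kg_fuel


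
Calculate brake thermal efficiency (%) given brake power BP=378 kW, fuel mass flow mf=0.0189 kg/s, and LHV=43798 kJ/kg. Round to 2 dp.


eta_BTE = (BP / (mf * LHV)) * 100
Denominator = 0.0189 * 43798 = 827.7822 kW
eta_BTE = (378 / 827.7822) * 100 = 45.66%


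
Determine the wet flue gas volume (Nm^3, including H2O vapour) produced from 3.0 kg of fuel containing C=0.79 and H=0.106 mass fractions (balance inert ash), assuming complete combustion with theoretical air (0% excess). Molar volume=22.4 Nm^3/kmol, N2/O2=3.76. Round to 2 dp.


Per kg fuel: CO2 = (C/12 kmol)*22.4 = (0.79/12)*22.4 = 1.47467 Nm^3
Per kg fuel: H2O = (H/2 kmol)*22.4 = (0.106/2)*22.4 = 1.18720 Nm^3
O2 needed per kg fuel = C/12 + H/4 = 0.79/12 + 0.106/4 = 0.09233333 kmol
Per kg fuel: N2 = O2*3.76*22.4 = 0.09233333*3.76*22.4 = 7.77668 Nm^3
Total per kg = 1.47467 + 1.18720 + 7.77668 = 10.43855 Nm^3
Total = 10.43855 * 3.0 = 31.32 Nm^3


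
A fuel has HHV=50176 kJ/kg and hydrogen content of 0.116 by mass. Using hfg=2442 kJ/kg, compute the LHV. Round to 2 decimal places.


LHV = HHV - hfg * 9 * H
Water correction = 2442 * 9 * 0.116 = 2549.448 kJ/kg
LHV = 50176 - 2549.448 = 47626.55 kJ/kg


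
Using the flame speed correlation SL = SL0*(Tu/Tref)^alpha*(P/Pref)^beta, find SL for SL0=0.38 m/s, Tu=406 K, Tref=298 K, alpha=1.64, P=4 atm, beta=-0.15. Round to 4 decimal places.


SL = SL0 * (Tu/Tref)^alpha * (P/Pref)^beta
T ratio = 406/298 = 1.36241611
(T ratio)^alpha = 1.36241611^1.64 = 1.660611
(P/Pref)^beta = 4^(-0.15) = 0.812252
SL = 0.38 * 1.660611 * 0.812252 = 0.5126 m/s


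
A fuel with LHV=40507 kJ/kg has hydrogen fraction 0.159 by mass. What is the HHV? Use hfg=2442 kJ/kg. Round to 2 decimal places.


HHV = LHV + hfg * 9 * H
Water addition = 2442 * 9 * 0.159 = 3494.502 kJ/kg
HHV = 40507 + 3494.502 = 44001.50 kJ/kg


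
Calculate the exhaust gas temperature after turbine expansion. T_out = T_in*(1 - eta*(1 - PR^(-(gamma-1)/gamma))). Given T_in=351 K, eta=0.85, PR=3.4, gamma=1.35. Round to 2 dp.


T_out = T_in * (1 - eta * (1 - PR^(-(gamma-1)/gamma)))
Exponent = -(1.35-1)/1.35 = -0.25925926
PR^exp = 3.4^(-0.25925926) = 0.72813041
Factor = 1 - 0.85*(1 - 0.72813041) = 0.76891085
T_out = 351 * 0.76891085 = 269.89 K


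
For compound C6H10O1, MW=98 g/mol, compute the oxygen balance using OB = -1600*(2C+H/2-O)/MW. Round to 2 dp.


OB = -1600 * (2C + H/2 - O) / MW
Inner = 2*6 + 10/2 - 1 = 16.00
OB = -1600 * 16.00 / 98 = -261.22%


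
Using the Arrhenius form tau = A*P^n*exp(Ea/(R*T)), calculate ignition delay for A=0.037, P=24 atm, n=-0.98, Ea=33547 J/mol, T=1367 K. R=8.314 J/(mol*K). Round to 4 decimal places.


tau = A * P^n * exp(Ea/(R*T))
P^n = 24^(-0.98) = 0.04440102
Ea/(R*T) = 33547/(8.314*1367) = 2.951720
exp(Ea/(R*T)) = 19.138844
tau = 0.037 * 0.04440102 * 19.138844 = 0.0314 ms


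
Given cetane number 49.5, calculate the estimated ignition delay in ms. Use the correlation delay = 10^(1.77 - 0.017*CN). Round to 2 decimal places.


delay = 10^(1.77 - 0.017*CN)
Exponent = 1.77 - 0.017*49.5 = 0.9285
delay = 10^0.9285 = 8.48 ms


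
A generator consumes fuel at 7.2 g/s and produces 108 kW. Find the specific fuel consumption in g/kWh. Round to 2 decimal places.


SFC = (mf / BP) * 3600
Rate = 7.2 / 108 = 0.066667 g/(s*kW)
SFC = 0.066667 * 3600 = 240.00 g/kWh


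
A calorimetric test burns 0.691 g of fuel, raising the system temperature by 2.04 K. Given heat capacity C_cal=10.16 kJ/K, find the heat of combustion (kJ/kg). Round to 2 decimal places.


Hc = C_cal * delta_T / m_fuel
Q_released = 10.16 * 2.04 = 20.7264 kJ
m_fuel = 0.691 g = 0.691/1000 kg = 0.000691 kg
Hc = 20.7264 / 0.000691 = 29994.79 kJ/kg


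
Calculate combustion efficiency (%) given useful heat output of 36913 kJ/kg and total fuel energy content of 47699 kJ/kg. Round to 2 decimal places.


Efficiency = (Q_useful / Q_fuel) * 100
Efficiency = (36913 / 47699) * 100
Efficiency = 0.7739 * 100 = 77.39%


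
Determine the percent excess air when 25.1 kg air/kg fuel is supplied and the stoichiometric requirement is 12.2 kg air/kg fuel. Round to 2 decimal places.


Excess air = actual - stoichiometric = 25.1 - 12.2 = 12.90 kg/kg fuel
Excess air % = (excess / stoich) * 100 = (12.90 / 12.2) * 100 = 105.74%


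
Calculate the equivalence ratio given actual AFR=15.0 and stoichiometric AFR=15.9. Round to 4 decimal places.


phi = AFR_stoich / AFR_actual
phi = 15.9 / 15.0 = 1.0600


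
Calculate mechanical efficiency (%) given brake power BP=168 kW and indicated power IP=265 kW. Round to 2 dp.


eta_mech = (BP / IP) * 100
Ratio = 168 / 265 = 0.6340
eta_mech = 0.6340 * 100 = 63.40%


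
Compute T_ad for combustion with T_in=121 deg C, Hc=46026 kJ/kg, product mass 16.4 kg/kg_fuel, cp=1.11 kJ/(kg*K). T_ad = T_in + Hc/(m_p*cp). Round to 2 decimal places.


T_ad = T_in + Hc / (m_p * cp)
Denominator = 16.4 * 1.11 = 18.2040
Temperature rise = 46026 / 18.2040 = 2528.35 K
T_ad = 121 + 2528.35 = 2649.35 deg C


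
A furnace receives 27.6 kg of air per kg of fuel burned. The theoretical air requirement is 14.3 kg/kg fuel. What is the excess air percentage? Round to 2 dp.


Excess air = actual - stoichiometric = 27.6 - 14.3 = 13.30 kg/kg fuel
Excess air % = (excess / stoich) * 100 = (13.30 / 14.3) * 100 = 93.01%


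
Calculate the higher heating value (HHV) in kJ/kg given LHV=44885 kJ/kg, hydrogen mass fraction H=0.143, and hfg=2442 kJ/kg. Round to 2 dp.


HHV = LHV + hfg * 9 * H
Water addition = 2442 * 9 * 0.143 = 3142.854 kJ/kg
HHV = 44885 + 3142.854 = 48027.85 kJ/kg


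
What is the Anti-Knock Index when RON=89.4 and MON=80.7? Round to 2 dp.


AKI = (RON + MON) / 2
AKI = (89.4 + 80.7) / 2
AKI = 170.1 / 2 = 85.05


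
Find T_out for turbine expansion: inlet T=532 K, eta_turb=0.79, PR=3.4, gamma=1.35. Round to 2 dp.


T_out = T_in * (1 - eta * (1 - PR^(-(gamma-1)/gamma)))
Exponent = -(1.35-1)/1.35 = -0.25925926
PR^exp = 3.4^(-0.25925926) = 0.72813041
Factor = 1 - 0.79*(1 - 0.72813041) = 0.78522302
T_out = 532 * 0.78522302 = 417.74 K


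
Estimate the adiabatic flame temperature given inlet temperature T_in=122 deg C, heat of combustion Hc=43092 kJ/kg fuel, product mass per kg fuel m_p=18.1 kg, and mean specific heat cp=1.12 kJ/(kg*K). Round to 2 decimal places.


T_ad = T_in + Hc / (m_p * cp)
Denominator = 18.1 * 1.12 = 20.2720
Temperature rise = 43092 / 20.2720 = 2125.69 K
T_ad = 122 + 2125.69 = 2247.69 deg C


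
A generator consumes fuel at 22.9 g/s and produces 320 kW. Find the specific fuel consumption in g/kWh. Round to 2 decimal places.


SFC = (mf / BP) * 3600
Rate = 22.9 / 320 = 0.071563 g/(s*kW)
SFC = 0.071563 * 3600 = 257.63 g/kWh


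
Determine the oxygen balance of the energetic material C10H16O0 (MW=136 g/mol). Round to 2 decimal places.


OB = -1600 * (2C + H/2 - O) / MW
Inner = 2*10 + 16/2 - 0 = 28.00
OB = -1600 * 28.00 / 136 = -329.41%


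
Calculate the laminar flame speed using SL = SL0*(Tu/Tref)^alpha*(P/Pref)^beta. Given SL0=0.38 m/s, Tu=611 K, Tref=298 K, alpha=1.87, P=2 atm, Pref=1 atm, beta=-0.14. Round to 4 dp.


SL = SL0 * (Tu/Tref)^alpha * (P/Pref)^beta
T ratio = 611/298 = 2.05033557
(T ratio)^alpha = 2.05033557^1.87 = 3.829241
(P/Pref)^beta = 2^(-0.14) = 0.907519
SL = 0.38 * 3.829241 * 0.907519 = 1.3205 m/s


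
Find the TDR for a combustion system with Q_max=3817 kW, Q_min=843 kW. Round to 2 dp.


TDR = Q_max / Q_min
TDR = 3817 / 843 = 4.53


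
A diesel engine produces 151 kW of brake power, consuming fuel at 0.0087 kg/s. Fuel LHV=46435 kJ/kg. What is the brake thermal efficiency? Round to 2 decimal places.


eta_BTE = (BP / (mf * LHV)) * 100
Denominator = 0.0087 * 46435 = 403.9845 kW
eta_BTE = (151 / 403.9845) * 100 = 37.38%


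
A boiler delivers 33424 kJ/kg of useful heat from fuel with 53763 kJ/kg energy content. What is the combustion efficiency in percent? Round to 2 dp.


Efficiency = (Q_useful / Q_fuel) * 100
Efficiency = (33424 / 53763) * 100
Efficiency = 0.6217 * 100 = 62.17%


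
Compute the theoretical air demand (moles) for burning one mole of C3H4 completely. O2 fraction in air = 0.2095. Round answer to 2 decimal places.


Balanced combustion: C3H4 + 4 O2 -> 3 CO2 + 2 H2O
O2 needed = C + H/4 = 3 + 4/4 = 4.00 moles
Air moles = O2 / 0.2095 = 4.00 / 0.2095 = 19.09 moles air


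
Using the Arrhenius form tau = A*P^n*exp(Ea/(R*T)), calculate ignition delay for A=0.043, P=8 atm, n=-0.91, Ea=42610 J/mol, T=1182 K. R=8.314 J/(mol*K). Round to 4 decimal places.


tau = A * P^n * exp(Ea/(R*T))
P^n = 8^(-0.91) = 0.15072598
Ea/(R*T) = 42610/(8.314*1182) = 4.335948
exp(Ea/(R*T)) = 76.397328
tau = 0.043 * 0.15072598 * 76.397328 = 0.4951 ms


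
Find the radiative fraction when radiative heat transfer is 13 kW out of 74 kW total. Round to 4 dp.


f_rad = Q_rad / Q_total
f_rad = 13 / 74 = 0.1757


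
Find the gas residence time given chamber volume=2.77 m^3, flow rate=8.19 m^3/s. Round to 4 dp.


tau = V / Q_flow
tau = 2.77 / 8.19 = 0.3382 s


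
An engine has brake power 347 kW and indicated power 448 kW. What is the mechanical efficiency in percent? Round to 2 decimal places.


eta_mech = (BP / IP) * 100
Ratio = 347 / 448 = 0.7746
eta_mech = 0.7746 * 100 = 77.46%


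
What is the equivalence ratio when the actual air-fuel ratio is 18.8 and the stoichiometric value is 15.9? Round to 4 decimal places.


phi = AFR_stoich / AFR_actual
phi = 15.9 / 18.8 = 0.8457


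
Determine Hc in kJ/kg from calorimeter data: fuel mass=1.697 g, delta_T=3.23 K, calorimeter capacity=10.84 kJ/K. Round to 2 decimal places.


Hc = C_cal * delta_T / m_fuel
Q_released = 10.84 * 3.23 = 35.0132 kJ
m_fuel = 1.697 g = 1.697/1000 kg = 0.001697 kg
Hc = 35.0132 / 0.001697 = 20632.41 kJ/kg


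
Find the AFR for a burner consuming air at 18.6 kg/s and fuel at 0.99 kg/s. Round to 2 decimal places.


AFR = m_air / m_fuel
AFR = 18.6 / 0.99 = 18.79


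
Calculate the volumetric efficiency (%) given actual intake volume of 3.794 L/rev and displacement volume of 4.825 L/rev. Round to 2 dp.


eta_v = (V_actual / V_disp) * 100
Ratio = 3.794 / 4.825 = 0.7863
eta_v = 0.7863 * 100 = 78.63%


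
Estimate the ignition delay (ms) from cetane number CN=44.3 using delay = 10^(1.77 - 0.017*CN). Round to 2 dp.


delay = 10^(1.77 - 0.017*CN)
Exponent = 1.77 - 0.017*44.3 = 1.0169
delay = 10^1.0169 = 10.40 ms


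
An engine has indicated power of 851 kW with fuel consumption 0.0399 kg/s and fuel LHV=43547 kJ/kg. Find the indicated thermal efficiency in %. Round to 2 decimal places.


eta_ith = (IP / (mf * LHV)) * 100
Denominator = 0.0399 * 43547 = 1737.5253 kW
eta_ith = (851 / 1737.5253) * 100 = 48.98%


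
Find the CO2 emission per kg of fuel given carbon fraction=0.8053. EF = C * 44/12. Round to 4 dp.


EF = C_frac * (M_CO2 / M_C)
EF = 0.8053 * (44/12)
EF = 0.8053 * 3.666667 = 2.9528 kg_CO2/kg_fuel


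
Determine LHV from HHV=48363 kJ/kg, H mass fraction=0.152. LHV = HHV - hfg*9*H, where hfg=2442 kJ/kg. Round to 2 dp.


LHV = HHV - hfg * 9 * H
Water correction = 2442 * 9 * 0.152 = 3340.656 kJ/kg
LHV = 48363 - 3340.656 = 45022.34 kJ/kg


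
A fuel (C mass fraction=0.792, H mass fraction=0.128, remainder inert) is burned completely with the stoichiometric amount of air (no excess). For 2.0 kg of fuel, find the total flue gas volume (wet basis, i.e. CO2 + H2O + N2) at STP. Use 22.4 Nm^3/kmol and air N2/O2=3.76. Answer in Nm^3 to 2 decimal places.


Per kg fuel: CO2 = (C/12 kmol)*22.4 = (0.792/12)*22.4 = 1.47840 Nm^3
Per kg fuel: H2O = (H/2 kmol)*22.4 = (0.128/2)*22.4 = 1.43360 Nm^3
O2 needed per kg fuel = C/12 + H/4 = 0.792/12 + 0.128/4 = 0.09800000 kmol
Per kg fuel: N2 = O2*3.76*22.4 = 0.09800000*3.76*22.4 = 8.25395 Nm^3
Total per kg = 1.47840 + 1.43360 + 8.25395 = 11.16595 Nm^3
Total = 11.16595 * 2.0 = 22.33 Nm^3


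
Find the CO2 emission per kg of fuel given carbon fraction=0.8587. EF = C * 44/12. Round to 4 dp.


EF = C_frac * (M_CO2 / M_C)
EF = 0.8587 * (44/12)
EF = 0.8587 * 3.666667 = 3.1486 kg_CO2/kg_fuel


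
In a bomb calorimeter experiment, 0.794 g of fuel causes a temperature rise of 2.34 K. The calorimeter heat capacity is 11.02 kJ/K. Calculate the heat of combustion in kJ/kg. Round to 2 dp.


Hc = C_cal * delta_T / m_fuel
Q_released = 11.02 * 2.34 = 25.7868 kJ
m_fuel = 0.794 g = 0.794/1000 kg = 0.000794 kg
Hc = 25.7868 / 0.000794 = 32477.08 kJ/kg


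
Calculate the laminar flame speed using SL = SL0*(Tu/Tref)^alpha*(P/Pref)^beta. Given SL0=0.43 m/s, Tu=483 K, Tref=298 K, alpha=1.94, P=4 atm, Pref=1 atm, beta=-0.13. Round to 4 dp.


SL = SL0 * (Tu/Tref)^alpha * (P/Pref)^beta
T ratio = 483/298 = 1.62080537
(T ratio)^alpha = 1.62080537^1.94 = 2.551984
(P/Pref)^beta = 4^(-0.13) = 0.835088
SL = 0.43 * 2.551984 * 0.835088 = 0.9164 m/s


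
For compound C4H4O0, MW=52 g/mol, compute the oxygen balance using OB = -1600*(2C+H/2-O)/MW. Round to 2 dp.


OB = -1600 * (2C + H/2 - O) / MW
Inner = 2*4 + 4/2 - 0 = 10.00
OB = -1600 * 10.00 / 52 = -307.69%


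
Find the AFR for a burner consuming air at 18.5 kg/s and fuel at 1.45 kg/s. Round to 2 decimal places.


AFR = m_air / m_fuel
AFR = 18.5 / 1.45 = 12.76


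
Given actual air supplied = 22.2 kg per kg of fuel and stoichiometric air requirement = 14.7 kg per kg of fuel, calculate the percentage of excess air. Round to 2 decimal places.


Excess air = actual - stoichiometric = 22.2 - 14.7 = 7.50 kg/kg fuel
Excess air % = (excess / stoich) * 100 = (7.50 / 14.7) * 100 = 51.02%


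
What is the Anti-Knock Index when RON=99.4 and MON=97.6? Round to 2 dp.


AKI = (RON + MON) / 2
AKI = (99.4 + 97.6) / 2
AKI = 197.0 / 2 = 98.50


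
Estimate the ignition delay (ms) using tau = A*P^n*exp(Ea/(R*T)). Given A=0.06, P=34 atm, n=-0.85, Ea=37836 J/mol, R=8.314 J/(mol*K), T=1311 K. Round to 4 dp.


tau = A * P^n * exp(Ea/(R*T))
P^n = 34^(-0.85) = 0.04991636
Ea/(R*T) = 37836/(8.314*1311) = 3.471303
exp(Ea/(R*T)) = 32.178639
tau = 0.06 * 0.04991636 * 32.178639 = 0.0964 ms


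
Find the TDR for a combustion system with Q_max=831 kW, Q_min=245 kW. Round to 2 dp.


TDR = Q_max / Q_min
TDR = 831 / 245 = 3.39


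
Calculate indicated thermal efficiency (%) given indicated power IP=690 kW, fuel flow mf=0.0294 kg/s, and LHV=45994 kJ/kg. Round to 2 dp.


eta_ith = (IP / (mf * LHV)) * 100
Denominator = 0.0294 * 45994 = 1352.2236 kW
eta_ith = (690 / 1352.2236) * 100 = 51.03%


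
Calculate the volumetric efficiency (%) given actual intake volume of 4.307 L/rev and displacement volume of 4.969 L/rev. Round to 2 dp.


eta_v = (V_actual / V_disp) * 100
Ratio = 4.307 / 4.969 = 0.8668
eta_v = 0.8668 * 100 = 86.68%


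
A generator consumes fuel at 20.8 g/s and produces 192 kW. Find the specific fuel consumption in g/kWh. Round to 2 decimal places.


SFC = (mf / BP) * 3600
Rate = 20.8 / 192 = 0.108333 g/(s*kW)
SFC = 0.108333 * 3600 = 390.00 g/kWh


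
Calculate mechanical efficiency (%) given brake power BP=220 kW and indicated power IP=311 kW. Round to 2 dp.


eta_mech = (BP / IP) * 100
Ratio = 220 / 311 = 0.7074
eta_mech = 0.7074 * 100 = 70.74%


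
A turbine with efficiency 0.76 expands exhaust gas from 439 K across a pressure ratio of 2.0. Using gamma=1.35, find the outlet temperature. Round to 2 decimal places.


T_out = T_in * (1 - eta * (1 - PR^(-(gamma-1)/gamma)))
Exponent = -(1.35-1)/1.35 = -0.25925926
PR^exp = 2.0^(-0.25925926) = 0.83551680
Factor = 1 - 0.76*(1 - 0.83551680) = 0.87499277
T_out = 439 * 0.87499277 = 384.12 K


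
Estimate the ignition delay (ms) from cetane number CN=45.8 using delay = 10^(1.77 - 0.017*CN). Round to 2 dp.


delay = 10^(1.77 - 0.017*CN)
Exponent = 1.77 - 0.017*45.8 = 0.9914
delay = 10^0.9914 = 9.80 ms


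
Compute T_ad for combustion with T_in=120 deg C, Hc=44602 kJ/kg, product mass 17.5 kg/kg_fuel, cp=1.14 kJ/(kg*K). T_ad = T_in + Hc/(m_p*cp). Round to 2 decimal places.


T_ad = T_in + Hc / (m_p * cp)
Denominator = 17.5 * 1.14 = 19.9500
Temperature rise = 44602 / 19.9500 = 2235.69 K
T_ad = 120 + 2235.69 = 2355.69 deg C


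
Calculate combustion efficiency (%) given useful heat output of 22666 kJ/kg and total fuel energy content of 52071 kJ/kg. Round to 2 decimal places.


Efficiency = (Q_useful / Q_fuel) * 100
Efficiency = (22666 / 52071) * 100
Efficiency = 0.4353 * 100 = 43.53%


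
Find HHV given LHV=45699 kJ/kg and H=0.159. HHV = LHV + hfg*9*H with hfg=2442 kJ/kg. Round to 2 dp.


HHV = LHV + hfg * 9 * H
Water addition = 2442 * 9 * 0.159 = 3494.502 kJ/kg
HHV = 45699 + 3494.502 = 49193.50 kJ/kg


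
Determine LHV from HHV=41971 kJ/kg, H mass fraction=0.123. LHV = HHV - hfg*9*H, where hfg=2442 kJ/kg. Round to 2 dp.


LHV = HHV - hfg * 9 * H
Water correction = 2442 * 9 * 0.123 = 2703.294 kJ/kg
LHV = 41971 - 2703.294 = 39267.71 kJ/kg


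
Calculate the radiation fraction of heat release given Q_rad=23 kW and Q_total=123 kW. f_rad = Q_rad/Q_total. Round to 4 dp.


f_rad = Q_rad / Q_total
f_rad = 23 / 123 = 0.1870


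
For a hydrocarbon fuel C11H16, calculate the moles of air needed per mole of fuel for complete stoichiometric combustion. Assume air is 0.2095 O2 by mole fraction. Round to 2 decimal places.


Balanced combustion: C11H16 + 15 O2 -> 11 CO2 + 8 H2O
O2 needed = C + H/4 = 11 + 16/4 = 15.00 moles
Air moles = O2 / 0.2095 = 15.00 / 0.2095 = 71.60 moles air


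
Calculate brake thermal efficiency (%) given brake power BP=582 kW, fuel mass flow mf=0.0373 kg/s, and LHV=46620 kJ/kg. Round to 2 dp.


eta_BTE = (BP / (mf * LHV)) * 100
Denominator = 0.0373 * 46620 = 1738.9260 kW
eta_BTE = (582 / 1738.9260) * 100 = 33.47%


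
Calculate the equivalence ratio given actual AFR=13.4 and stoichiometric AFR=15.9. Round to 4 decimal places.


phi = AFR_stoich / AFR_actual
phi = 15.9 / 13.4 = 1.1866


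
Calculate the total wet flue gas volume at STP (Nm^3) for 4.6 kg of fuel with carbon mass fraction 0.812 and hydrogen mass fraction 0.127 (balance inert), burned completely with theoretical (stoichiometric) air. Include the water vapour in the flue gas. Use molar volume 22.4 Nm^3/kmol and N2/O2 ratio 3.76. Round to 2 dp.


Per kg fuel: CO2 = (C/12 kmol)*22.4 = (0.812/12)*22.4 = 1.51573 Nm^3
Per kg fuel: H2O = (H/2 kmol)*22.4 = (0.127/2)*22.4 = 1.42240 Nm^3
O2 needed per kg fuel = C/12 + H/4 = 0.812/12 + 0.127/4 = 0.09941667 kmol
Per kg fuel: N2 = O2*3.76*22.4 = 0.09941667*3.76*22.4 = 8.37327 Nm^3
Total per kg = 1.51573 + 1.42240 + 8.37327 = 11.31140 Nm^3
Total = 11.31140 * 4.6 = 52.03 Nm^3


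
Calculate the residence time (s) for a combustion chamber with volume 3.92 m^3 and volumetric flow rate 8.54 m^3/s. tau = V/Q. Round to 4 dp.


tau = V / Q_flow
tau = 3.92 / 8.54 = 0.4590 s


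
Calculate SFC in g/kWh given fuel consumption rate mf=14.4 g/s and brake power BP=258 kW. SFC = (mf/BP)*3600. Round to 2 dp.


SFC = (mf / BP) * 3600
Rate = 14.4 / 258 = 0.055814 g/(s*kW)
SFC = 0.055814 * 3600 = 200.93 g/kWh


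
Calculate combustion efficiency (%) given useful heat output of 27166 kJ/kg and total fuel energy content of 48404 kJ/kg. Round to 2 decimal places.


Efficiency = (Q_useful / Q_fuel) * 100
Efficiency = (27166 / 48404) * 100
Efficiency = 0.5612 * 100 = 56.12%


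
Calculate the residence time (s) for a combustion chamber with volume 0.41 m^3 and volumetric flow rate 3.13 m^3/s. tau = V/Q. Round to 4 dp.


tau = V / Q_flow
tau = 0.41 / 3.13 = 0.1310 s


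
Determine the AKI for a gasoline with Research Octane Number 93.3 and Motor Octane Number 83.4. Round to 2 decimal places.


AKI = (RON + MON) / 2
AKI = (93.3 + 83.4) / 2
AKI = 176.7 / 2 = 88.35


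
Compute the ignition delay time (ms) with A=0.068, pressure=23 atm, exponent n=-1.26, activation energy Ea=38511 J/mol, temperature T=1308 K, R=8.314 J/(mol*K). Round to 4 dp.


tau = A * P^n * exp(Ea/(R*T))
P^n = 23^(-1.26) = 0.01924079
Ea/(R*T) = 38511/(8.314*1308) = 3.541335
exp(Ea/(R*T)) = 34.512969
tau = 0.068 * 0.01924079 * 34.512969 = 0.0452 ms


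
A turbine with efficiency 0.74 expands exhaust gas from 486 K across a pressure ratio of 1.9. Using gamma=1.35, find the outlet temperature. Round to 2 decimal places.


T_out = T_in * (1 - eta * (1 - PR^(-(gamma-1)/gamma)))
Exponent = -(1.35-1)/1.35 = -0.25925926
PR^exp = 1.9^(-0.25925926) = 0.84670193
Factor = 1 - 0.74*(1 - 0.84670193) = 0.88655943
T_out = 486 * 0.88655943 = 430.87 K


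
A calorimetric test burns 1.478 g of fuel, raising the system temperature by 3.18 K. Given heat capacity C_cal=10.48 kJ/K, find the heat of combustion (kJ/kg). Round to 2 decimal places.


Hc = C_cal * delta_T / m_fuel
Q_released = 10.48 * 3.18 = 33.3264 kJ
m_fuel = 1.478 g = 1.478/1000 kg = 0.001478 kg
Hc = 33.3264 / 0.001478 = 22548.31 kJ/kg


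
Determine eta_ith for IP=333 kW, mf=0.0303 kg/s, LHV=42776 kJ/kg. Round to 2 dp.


eta_ith = (IP / (mf * LHV)) * 100
Denominator = 0.0303 * 42776 = 1296.1128 kW
eta_ith = (333 / 1296.1128) * 100 = 25.69%


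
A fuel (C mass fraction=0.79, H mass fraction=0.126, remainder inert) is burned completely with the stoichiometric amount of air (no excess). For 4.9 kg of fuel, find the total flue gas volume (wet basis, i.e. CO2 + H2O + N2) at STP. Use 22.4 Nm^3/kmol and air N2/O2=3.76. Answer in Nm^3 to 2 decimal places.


Per kg fuel: CO2 = (C/12 kmol)*22.4 = (0.79/12)*22.4 = 1.47467 Nm^3
Per kg fuel: H2O = (H/2 kmol)*22.4 = (0.126/2)*22.4 = 1.41120 Nm^3
O2 needed per kg fuel = C/12 + H/4 = 0.79/12 + 0.126/4 = 0.09733333 kmol
Per kg fuel: N2 = O2*3.76*22.4 = 0.09733333*3.76*22.4 = 8.19780 Nm^3
Total per kg = 1.47467 + 1.41120 + 8.19780 = 11.08367 Nm^3
Total = 11.08367 * 4.9 = 54.31 Nm^3


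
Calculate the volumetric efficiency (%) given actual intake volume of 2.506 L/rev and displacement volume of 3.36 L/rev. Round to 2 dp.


eta_v = (V_actual / V_disp) * 100
Ratio = 2.506 / 3.36 = 0.7458
eta_v = 0.7458 * 100 = 74.58%


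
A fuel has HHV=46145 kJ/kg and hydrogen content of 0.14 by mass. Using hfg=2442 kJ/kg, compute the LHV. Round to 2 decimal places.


LHV = HHV - hfg * 9 * H
Water correction = 2442 * 9 * 0.14 = 3076.920 kJ/kg
LHV = 46145 - 3076.920 = 43068.08 kJ/kg


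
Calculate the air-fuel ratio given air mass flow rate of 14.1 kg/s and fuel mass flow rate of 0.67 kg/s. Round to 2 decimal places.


AFR = m_air / m_fuel
AFR = 14.1 / 0.67 = 21.04


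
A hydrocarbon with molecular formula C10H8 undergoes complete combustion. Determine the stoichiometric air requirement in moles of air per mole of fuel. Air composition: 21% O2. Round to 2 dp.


Balanced combustion: C10H8 + 12 O2 -> 10 CO2 + 4 H2O
O2 needed = C + H/4 = 10 + 8/4 = 12.00 moles
Air moles = O2 / 0.21 = 12.00 / 0.21 = 57.14 moles air


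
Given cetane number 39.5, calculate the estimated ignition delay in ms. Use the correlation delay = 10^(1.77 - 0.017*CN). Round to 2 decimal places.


delay = 10^(1.77 - 0.017*CN)
Exponent = 1.77 - 0.017*39.5 = 1.0985
delay = 10^1.0985 = 12.55 ms


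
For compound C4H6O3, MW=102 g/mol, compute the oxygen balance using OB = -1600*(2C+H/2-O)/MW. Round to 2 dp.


OB = -1600 * (2C + H/2 - O) / MW
Inner = 2*4 + 6/2 - 3 = 8.00
OB = -1600 * 8.00 / 102 = -125.49%


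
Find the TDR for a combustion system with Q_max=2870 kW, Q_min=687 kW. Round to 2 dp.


TDR = Q_max / Q_min
TDR = 2870 / 687 = 4.18


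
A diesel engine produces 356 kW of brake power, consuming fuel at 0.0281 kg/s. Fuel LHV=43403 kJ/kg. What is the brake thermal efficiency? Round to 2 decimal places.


eta_BTE = (BP / (mf * LHV)) * 100
Denominator = 0.0281 * 43403 = 1219.6243 kW
eta_BTE = (356 / 1219.6243) * 100 = 29.19%


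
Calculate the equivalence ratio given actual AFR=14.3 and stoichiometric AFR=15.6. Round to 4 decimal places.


phi = AFR_stoich / AFR_actual
phi = 15.6 / 14.3 = 1.0909


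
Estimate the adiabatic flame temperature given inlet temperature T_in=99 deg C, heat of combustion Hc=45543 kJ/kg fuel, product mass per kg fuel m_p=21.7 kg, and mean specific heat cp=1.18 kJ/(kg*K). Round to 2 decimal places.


T_ad = T_in + Hc / (m_p * cp)
Denominator = 21.7 * 1.18 = 25.6060
Temperature rise = 45543 / 25.6060 = 1778.61 K
T_ad = 99 + 1778.61 = 1877.61 deg C


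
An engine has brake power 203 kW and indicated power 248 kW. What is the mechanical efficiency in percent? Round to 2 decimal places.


eta_mech = (BP / IP) * 100
Ratio = 203 / 248 = 0.8185
eta_mech = 0.8185 * 100 = 81.85%


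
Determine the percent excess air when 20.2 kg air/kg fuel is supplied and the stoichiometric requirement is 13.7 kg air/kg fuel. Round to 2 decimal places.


Excess air = actual - stoichiometric = 20.2 - 13.7 = 6.50 kg/kg fuel
Excess air % = (excess / stoich) * 100 = (6.50 / 13.7) * 100 = 47.45%


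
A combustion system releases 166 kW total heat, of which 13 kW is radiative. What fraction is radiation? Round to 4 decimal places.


f_rad = Q_rad / Q_total
f_rad = 13 / 166 = 0.0783


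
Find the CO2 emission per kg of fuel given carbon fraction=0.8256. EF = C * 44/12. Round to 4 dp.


EF = C_frac * (M_CO2 / M_C)
EF = 0.8256 * (44/12)
EF = 0.8256 * 3.666667 = 3.0272 kg_CO2/kg_fuel


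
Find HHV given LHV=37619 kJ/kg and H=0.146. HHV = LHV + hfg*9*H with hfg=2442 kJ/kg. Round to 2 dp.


HHV = LHV + hfg * 9 * H
Water addition = 2442 * 9 * 0.146 = 3208.788 kJ/kg
HHV = 37619 + 3208.788 = 40827.79 kJ/kg


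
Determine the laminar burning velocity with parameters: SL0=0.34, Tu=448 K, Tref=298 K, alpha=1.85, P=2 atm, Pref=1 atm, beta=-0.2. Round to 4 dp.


SL = SL0 * (Tu/Tref)^alpha * (P/Pref)^beta
T ratio = 448/298 = 1.50335570
(T ratio)^alpha = 1.50335570^1.85 = 2.126005
(P/Pref)^beta = 2^(-0.2) = 0.870551
SL = 0.34 * 2.126005 * 0.870551 = 0.6293 m/s


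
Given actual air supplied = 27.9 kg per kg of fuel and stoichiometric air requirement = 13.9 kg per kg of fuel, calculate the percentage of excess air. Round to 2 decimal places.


Excess air = actual - stoichiometric = 27.9 - 13.9 = 14.00 kg/kg fuel
Excess air % = (excess / stoich) * 100 = (14.00 / 13.9) * 100 = 100.72%


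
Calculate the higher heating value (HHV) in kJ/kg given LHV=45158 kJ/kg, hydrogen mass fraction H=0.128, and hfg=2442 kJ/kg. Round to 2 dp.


HHV = LHV + hfg * 9 * H
Water addition = 2442 * 9 * 0.128 = 2813.184 kJ/kg
HHV = 45158 + 2813.184 = 47971.18 kJ/kg


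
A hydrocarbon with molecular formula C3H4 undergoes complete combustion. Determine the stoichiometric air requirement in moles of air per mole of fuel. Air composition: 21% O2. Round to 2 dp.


Balanced combustion: C3H4 + 4 O2 -> 3 CO2 + 2 H2O
O2 needed = C + H/4 = 3 + 4/4 = 4.00 moles
Air moles = O2 / 0.21 = 4.00 / 0.21 = 19.05 moles air


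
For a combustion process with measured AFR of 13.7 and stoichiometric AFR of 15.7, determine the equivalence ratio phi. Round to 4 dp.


phi = AFR_stoich / AFR_actual
phi = 15.7 / 13.7 = 1.1460


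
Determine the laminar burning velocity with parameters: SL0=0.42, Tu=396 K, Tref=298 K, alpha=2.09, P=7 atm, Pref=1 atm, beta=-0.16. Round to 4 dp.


SL = SL0 * (Tu/Tref)^alpha * (P/Pref)^beta
T ratio = 396/298 = 1.32885906
(T ratio)^alpha = 1.32885906^2.09 = 1.811636
(P/Pref)^beta = 7^(-0.16) = 0.732461
SL = 0.42 * 1.811636 * 0.732461 = 0.5573 m/s


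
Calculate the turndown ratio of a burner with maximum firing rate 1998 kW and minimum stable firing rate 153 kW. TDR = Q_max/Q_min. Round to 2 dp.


TDR = Q_max / Q_min
TDR = 1998 / 153 = 13.06


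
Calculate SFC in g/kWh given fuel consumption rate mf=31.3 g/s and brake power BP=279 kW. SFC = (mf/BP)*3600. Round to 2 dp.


SFC = (mf / BP) * 3600
Rate = 31.3 / 279 = 0.112186 g/(s*kW)
SFC = 0.112186 * 3600 = 403.87 g/kWh


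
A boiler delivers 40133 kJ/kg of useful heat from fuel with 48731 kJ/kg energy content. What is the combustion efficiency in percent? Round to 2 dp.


Efficiency = (Q_useful / Q_fuel) * 100
Efficiency = (40133 / 48731) * 100
Efficiency = 0.8236 * 100 = 82.36%


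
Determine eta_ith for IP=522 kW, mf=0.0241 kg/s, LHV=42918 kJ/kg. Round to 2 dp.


eta_ith = (IP / (mf * LHV)) * 100
Denominator = 0.0241 * 42918 = 1034.3238 kW
eta_ith = (522 / 1034.3238) * 100 = 50.47%


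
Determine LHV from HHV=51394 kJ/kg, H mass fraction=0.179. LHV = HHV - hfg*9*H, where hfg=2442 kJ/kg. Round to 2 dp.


LHV = HHV - hfg * 9 * H
Water correction = 2442 * 9 * 0.179 = 3934.062 kJ/kg
LHV = 51394 - 3934.062 = 47459.94 kJ/kg


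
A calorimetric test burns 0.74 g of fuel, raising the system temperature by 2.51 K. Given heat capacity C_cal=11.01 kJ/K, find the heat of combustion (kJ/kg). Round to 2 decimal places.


Hc = C_cal * delta_T / m_fuel
Q_released = 11.01 * 2.51 = 27.6351 kJ
m_fuel = 0.74 g = 0.74/1000 kg = 0.000740 kg
Hc = 27.6351 / 0.000740 = 37344.73 kJ/kg


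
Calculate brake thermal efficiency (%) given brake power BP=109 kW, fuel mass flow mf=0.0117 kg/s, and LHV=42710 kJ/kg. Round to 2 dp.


eta_BTE = (BP / (mf * LHV)) * 100
Denominator = 0.0117 * 42710 = 499.7070 kW
eta_BTE = (109 / 499.7070) * 100 = 21.81%
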